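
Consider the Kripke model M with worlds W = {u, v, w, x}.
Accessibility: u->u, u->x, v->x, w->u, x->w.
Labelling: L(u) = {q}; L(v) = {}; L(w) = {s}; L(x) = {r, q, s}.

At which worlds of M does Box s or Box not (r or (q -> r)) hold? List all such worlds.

v, w, x

Recall that Box ψ holds at a world iff ψ holds at every accessible world, and Dia ψ holds iff ψ holds at some accessible world.
Let φ = Box s or Box not (r or (q -> r)). Evaluate φ at each world:
  u (successors {u, x}): φ is false.
  v (successors {x}): φ is true.
  w (successors {u}): φ is true.
  x (successors {w}): φ is true.
For instance, at x:
  At x: Box s is true, Box not (r or (q -> r)) is false, so Box s or Box not (r or (q -> r)) is true.
    At x: Box s requires s at every successor {w}.
      At w: s is true.
    So Box s is true at x.
    At x: Box not (r or (q -> r)) requires not (r or (q -> r)) at every successor {w}.
      not (r or (q -> r)) fails at w, so Box not (r or (q -> r)) is false at x.
Satisfying worlds: {v, w, x}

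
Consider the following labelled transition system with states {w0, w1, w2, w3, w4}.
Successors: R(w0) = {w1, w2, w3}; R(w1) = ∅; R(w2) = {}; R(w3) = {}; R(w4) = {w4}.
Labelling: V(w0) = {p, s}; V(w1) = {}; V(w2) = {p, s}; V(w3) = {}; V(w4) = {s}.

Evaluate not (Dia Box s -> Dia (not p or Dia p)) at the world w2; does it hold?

No

Recall that Box ψ holds at a world iff ψ holds at every accessible world, and Dia ψ holds iff ψ holds at some accessible world.
At w2: Dia Box s -> Dia (not p or Dia p) is true, so not (Dia Box s -> Dia (not p or Dia p)) is false.
  At w2: Dia Box s is false, Dia (not p or Dia p) is false, so Dia Box s -> Dia (not p or Dia p) is true.
    At w2: no accessible worlds, so Dia Box s is false.
    At w2: no accessible worlds, so Dia (not p or Dia p) is false.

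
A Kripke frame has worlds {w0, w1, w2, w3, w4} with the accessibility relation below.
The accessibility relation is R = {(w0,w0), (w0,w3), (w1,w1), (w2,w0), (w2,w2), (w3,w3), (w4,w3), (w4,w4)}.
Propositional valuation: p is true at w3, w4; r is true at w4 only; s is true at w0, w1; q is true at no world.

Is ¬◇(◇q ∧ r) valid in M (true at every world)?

Yes

Let φ = ¬◇(◇q ∧ r). Evaluate φ at each world:
  w0 (successors {w0, w3}): φ is true.
  w1 (successors {w1}): φ is true.
  w2 (successors {w0, w2}): φ is true.
  w3 (successors {w3}): φ is true.
  w4 (successors {w3, w4}): φ is true.
For instance, at w3:
  At w3: ◇(◇q ∧ r) is false, so ¬◇(◇q ∧ r) is true.
    At w3: ◇(◇q ∧ r) requires ◇q ∧ r at some successor in {w3}.
      At w3: ◇q ∧ r is false.
    So ◇(◇q ∧ r) is false at w3.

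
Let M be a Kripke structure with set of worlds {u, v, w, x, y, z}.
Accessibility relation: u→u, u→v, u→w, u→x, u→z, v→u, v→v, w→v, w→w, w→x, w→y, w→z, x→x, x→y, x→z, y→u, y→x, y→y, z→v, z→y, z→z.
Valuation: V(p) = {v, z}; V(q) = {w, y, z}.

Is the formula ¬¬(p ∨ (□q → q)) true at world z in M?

Recall that □ψ holds at a world iff ψ holds at every accessible world, and ◇ψ holds iff ψ holds at some accessible world.
At z: ¬(p ∨ (□q → q)) is false, so ¬¬(p ∨ (□q → q)) is true.
  At z: p ∨ (□q → q) is true, so ¬(p ∨ (□q → q)) is false.
    At z: p is true, □q → q is true, so p ∨ (□q → q) is true.
      At z: □q is false, q is true, so □q → q is true.

Yes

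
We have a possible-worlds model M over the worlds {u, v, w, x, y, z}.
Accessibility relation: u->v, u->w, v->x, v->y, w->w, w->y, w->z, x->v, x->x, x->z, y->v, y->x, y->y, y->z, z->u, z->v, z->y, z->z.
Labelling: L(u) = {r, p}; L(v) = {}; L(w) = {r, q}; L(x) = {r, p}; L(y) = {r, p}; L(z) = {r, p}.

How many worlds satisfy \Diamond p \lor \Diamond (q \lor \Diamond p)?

Let φ = \Diamond p \lor \Diamond (q \lor \Diamond p). Evaluate φ at each world:
  u (successors {v, w}): φ is true.
  v (successors {x, y}): φ is true.
  w (successors {w, y, z}): φ is true.
  x (successors {v, x, z}): φ is true.
  y (successors {v, x, y, z}): φ is true.
  z (successors {u, v, y, z}): φ is true.
For instance, at w:
  At w: \Diamond p is true, \Diamond (q \lor \Diamond p) is true, so \Diamond p \lor \Diamond (q \lor \Diamond p) is true.
    At w: \Diamond p requires p at some successor in {w, y, z}.
      p holds at y, so \Diamond p is true at w.
    At w: \Diamond (q \lor \Diamond p) requires q \lor \Diamond p at some successor in {w, y, z}.
      q \lor \Diamond p holds at w, so \Diamond (q \lor \Diamond p) is true at w.
Satisfying worlds: {u, v, w, x, y, z}

6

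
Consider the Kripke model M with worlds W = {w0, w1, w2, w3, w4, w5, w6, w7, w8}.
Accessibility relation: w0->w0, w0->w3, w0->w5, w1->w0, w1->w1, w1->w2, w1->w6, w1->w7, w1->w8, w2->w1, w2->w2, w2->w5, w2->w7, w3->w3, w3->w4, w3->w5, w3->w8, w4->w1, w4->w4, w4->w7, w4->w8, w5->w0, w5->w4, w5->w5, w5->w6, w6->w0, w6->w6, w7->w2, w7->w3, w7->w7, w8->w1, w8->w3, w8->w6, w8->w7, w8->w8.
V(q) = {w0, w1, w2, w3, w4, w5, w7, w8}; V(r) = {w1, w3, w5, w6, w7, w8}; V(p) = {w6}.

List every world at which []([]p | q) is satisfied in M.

Let φ = []([]p | q). Evaluate φ at each world:
  w0 (successors {w0, w3, w5}): φ is true.
  w1 (successors {w0, w1, w2, w6, w7, w8}): φ is false.
  w2 (successors {w1, w2, w5, w7}): φ is true.
  w3 (successors {w3, w4, w5, w8}): φ is true.
  w4 (successors {w1, w4, w7, w8}): φ is true.
  w5 (successors {w0, w4, w5, w6}): φ is false.
  w6 (successors {w0, w6}): φ is false.
  w7 (successors {w2, w3, w7}): φ is true.
  w8 (successors {w1, w3, w6, w7, w8}): φ is false.
For instance, at w0:
  At w0: []([]p | q) requires []p | q at every successor {w0, w3, w5}.
      At w0: []p is false, q is true, so []p | q is true.
      At w3: []p is false, q is true, so []p | q is true.
      At w5: []p is false, q is true, so []p | q is true.
  So []([]p | q) is true at w0.
Satisfying worlds: {w0, w2, w3, w4, w7}

w0, w2, w3, w4, w7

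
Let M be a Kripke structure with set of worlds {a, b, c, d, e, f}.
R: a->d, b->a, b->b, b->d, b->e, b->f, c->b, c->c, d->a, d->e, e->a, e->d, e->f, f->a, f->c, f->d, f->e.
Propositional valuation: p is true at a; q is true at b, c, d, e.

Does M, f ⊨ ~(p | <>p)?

No

At f: p | <>p is true, so ~(p | <>p) is false.
  At f: p is false, <>p is true, so p | <>p is true.
    At f: <>p requires p at some successor in {a, c, d, e}.
      p holds at a, so <>p is true at f.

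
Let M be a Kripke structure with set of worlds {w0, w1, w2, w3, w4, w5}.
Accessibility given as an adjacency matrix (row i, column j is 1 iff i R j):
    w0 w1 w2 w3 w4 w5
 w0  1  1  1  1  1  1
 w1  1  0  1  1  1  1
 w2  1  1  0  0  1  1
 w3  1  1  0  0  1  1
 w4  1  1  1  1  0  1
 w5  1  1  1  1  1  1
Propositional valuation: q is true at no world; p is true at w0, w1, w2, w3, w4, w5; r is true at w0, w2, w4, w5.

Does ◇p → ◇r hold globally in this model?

Yes

Let φ = ◇p → ◇r. Evaluate φ at each world:
  w0 (successors {w0, w1, w2, w3, w4, w5}): φ is true.
  w1 (successors {w0, w2, w3, w4, w5}): φ is true.
  w2 (successors {w0, w1, w4, w5}): φ is true.
  w3 (successors {w0, w1, w4, w5}): φ is true.
  w4 (successors {w0, w1, w2, w3, w5}): φ is true.
  w5 (successors {w0, w1, w2, w3, w4, w5}): φ is true.
For instance, at w0:
  At w0: ◇p is true, ◇r is true, so ◇p → ◇r is true.
    At w0: ◇p requires p at some successor in {w0, w1, w2, w3, w4, w5}.
      p holds at w0, so ◇p is true at w0.
    At w0: ◇r requires r at some successor in {w0, w1, w2, w3, w4, w5}.
      r holds at w0, so ◇r is true at w0.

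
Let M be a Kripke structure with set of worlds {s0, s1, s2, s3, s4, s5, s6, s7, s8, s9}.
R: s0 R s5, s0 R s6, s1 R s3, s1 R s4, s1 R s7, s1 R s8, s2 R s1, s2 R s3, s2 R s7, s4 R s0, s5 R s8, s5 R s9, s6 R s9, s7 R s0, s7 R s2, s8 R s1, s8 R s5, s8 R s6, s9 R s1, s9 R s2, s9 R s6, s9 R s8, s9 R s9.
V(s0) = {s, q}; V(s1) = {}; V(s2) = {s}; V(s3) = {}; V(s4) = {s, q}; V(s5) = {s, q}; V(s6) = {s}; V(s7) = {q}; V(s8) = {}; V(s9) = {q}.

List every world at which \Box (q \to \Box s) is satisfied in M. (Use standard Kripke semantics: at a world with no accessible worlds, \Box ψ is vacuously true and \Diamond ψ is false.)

s1, s2, s3, s4, s7

Let φ = \Box (q \to \Box s). Evaluate φ at each world:
  s0 (successors {s5, s6}): φ is false.
  s1 (successors {s3, s4, s7, s8}): φ is true.
  s2 (successors {s1, s3, s7}): φ is true.
  s3 (successors ∅): φ is true.
  s4 (successors {s0}): φ is true.
  s5 (successors {s8, s9}): φ is false.
  s6 (successors {s9}): φ is false.
  s7 (successors {s0, s2}): φ is true.
  s8 (successors {s1, s5, s6}): φ is false.
  s9 (successors {s1, s2, s6, s8, s9}): φ is false.
For instance, at s7:
  At s7: \Box (q \to \Box s) requires q \to \Box s at every successor {s0, s2}.
      At s0: q is true, \Box s is true, so q \to \Box s is true.
      At s2: q is false, \Box s is false, so q \to \Box s is true.
  So \Box (q \to \Box s) is true at s7.
Satisfying worlds: {s1, s2, s3, s4, s7}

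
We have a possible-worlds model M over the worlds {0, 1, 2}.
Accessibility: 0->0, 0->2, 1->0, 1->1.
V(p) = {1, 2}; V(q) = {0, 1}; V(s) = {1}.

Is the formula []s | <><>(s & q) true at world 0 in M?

No

Recall that []ψ holds at a world iff ψ holds at every accessible world, and <>ψ holds iff ψ holds at some accessible world.
At 0: []s is false, <><>(s & q) is false, so []s | <><>(s & q) is false.
  At 0: []s requires s at every successor {0, 2}.
    s fails at 0, so []s is false at 0.
  At 0: <><>(s & q) requires <>(s & q) at some successor in {0, 2}.
    At 0: <>(s & q) is false.
    At 2: <>(s & q) is false.
  So <><>(s & q) is false at 0.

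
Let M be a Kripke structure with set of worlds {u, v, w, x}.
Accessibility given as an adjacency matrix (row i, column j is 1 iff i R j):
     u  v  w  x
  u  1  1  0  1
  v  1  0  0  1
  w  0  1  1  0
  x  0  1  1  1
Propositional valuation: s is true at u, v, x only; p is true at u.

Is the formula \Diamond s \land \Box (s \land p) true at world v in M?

No

Recall that \Box ψ holds at a world iff ψ holds at every accessible world, and \Diamond ψ holds iff ψ holds at some accessible world.
At v: \Diamond s is true, \Box (s \land p) is false, so \Diamond s \land \Box (s \land p) is false.
  At v: \Diamond s requires s at some successor in {u, x}.
    s holds at u, so \Diamond s is true at v.
  At v: \Box (s \land p) requires s \land p at every successor {u, x}.
    s \land p fails at x, so \Box (s \land p) is false at v.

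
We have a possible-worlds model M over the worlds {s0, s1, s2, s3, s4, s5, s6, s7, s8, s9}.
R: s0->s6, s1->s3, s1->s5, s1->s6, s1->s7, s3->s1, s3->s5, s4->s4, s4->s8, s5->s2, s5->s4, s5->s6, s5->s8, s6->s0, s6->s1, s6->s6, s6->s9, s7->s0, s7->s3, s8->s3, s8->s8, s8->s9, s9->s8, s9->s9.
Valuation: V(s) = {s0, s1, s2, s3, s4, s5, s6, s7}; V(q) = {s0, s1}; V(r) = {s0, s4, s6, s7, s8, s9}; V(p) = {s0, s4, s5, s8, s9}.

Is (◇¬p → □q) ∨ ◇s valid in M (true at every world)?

Let φ = (◇¬p → □q) ∨ ◇s. Evaluate φ at each world:
  s0 (successors {s6}): φ is true.
  s1 (successors {s3, s5, s6, s7}): φ is true.
  s2 (successors ∅): φ is true.
  s3 (successors {s1, s5}): φ is true.
  s4 (successors {s4, s8}): φ is true.
  s5 (successors {s2, s4, s6, s8}): φ is true.
  s6 (successors {s0, s1, s6, s9}): φ is true.
  s7 (successors {s0, s3}): φ is true.
  s8 (successors {s3, s8, s9}): φ is true.
  s9 (successors {s8, s9}): φ is true.
For instance, at s5:
  At s5: ◇¬p → □q is false, ◇s is true, so (◇¬p → □q) ∨ ◇s is true.
    At s5: ◇¬p is true, □q is false, so ◇¬p → □q is false.
      At s5: ◇¬p requires ¬p at some successor in {s2, s4, s6, s8}.
        ¬p holds at s2, so ◇¬p is true at s5.
      At s5: □q requires q at every successor {s2, s4, s6, s8}.
        q fails at s2, so □q is false at s5.
    At s5: ◇s requires s at some successor in {s2, s4, s6, s8}.
      s holds at s2, so ◇s is true at s5.

Yes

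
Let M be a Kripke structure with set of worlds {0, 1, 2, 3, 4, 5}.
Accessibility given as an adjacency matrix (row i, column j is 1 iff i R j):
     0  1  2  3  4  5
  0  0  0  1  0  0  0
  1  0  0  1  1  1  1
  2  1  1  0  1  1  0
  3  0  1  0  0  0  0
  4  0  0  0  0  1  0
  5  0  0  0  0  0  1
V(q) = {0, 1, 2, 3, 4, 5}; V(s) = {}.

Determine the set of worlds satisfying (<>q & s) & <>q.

none

Let φ = (<>q & s) & <>q. Evaluate φ at each world:
  0 (successors {2}): φ is false.
  1 (successors {2, 3, 4, 5}): φ is false.
  2 (successors {0, 1, 3, 4}): φ is false.
  3 (successors {1}): φ is false.
  4 (successors {4}): φ is false.
  5 (successors {5}): φ is false.
For instance, at 5:
  At 5: <>q & s is false, <>q is true, so (<>q & s) & <>q is false.
    At 5: <>q is true, s is false, so <>q & s is false.
      At 5: <>q requires q at some successor in {5}.
        q holds at 5, so <>q is true at 5.
    At 5: <>q requires q at some successor in {5}.
      q holds at 5, so <>q is true at 5.
Satisfying worlds: none.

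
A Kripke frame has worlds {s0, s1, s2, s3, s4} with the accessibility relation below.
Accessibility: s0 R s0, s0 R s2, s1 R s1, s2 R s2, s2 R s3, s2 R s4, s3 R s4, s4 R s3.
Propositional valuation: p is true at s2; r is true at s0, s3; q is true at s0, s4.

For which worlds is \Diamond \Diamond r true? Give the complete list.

Recall that \Diamond ψ holds at a world iff ψ holds at some accessible world.
Let φ = \Diamond \Diamond r. Evaluate φ at each world:
  s0 (successors {s0, s2}): φ is true.
  s1 (successors {s1}): φ is false.
  s2 (successors {s2, s3, s4}): φ is true.
  s3 (successors {s4}): φ is true.
  s4 (successors {s3}): φ is false.
For instance, at s1:
  At s1: \Diamond \Diamond r requires \Diamond r at some successor in {s1}.
    At s1: \Diamond r is false.
  So \Diamond \Diamond r is false at s1.
Satisfying worlds: {s0, s2, s3}

s0, s2, s3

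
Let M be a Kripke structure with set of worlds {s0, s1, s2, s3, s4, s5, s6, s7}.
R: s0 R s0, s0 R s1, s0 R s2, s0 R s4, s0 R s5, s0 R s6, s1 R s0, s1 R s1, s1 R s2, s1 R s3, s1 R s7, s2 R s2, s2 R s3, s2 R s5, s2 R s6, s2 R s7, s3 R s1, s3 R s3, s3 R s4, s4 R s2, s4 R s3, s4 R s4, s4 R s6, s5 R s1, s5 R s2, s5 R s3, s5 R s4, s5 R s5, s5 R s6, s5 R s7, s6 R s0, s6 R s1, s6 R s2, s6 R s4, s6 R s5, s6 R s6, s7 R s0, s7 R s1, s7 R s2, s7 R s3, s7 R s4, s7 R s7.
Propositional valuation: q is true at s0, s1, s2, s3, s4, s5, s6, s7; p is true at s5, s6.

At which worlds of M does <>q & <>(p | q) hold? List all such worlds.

Let φ = <>q & <>(p | q). Evaluate φ at each world:
  s0 (successors {s0, s1, s2, s4, s5, s6}): φ is true.
  s1 (successors {s0, s1, s2, s3, s7}): φ is true.
  s2 (successors {s2, s3, s5, s6, s7}): φ is true.
  s3 (successors {s1, s3, s4}): φ is true.
  s4 (successors {s2, s3, s4, s6}): φ is true.
  s5 (successors {s1, s2, s3, s4, s5, s6, s7}): φ is true.
  s6 (successors {s0, s1, s2, s4, s5, s6}): φ is true.
  s7 (successors {s0, s1, s2, s3, s4, s7}): φ is true.
For instance, at s3:
  At s3: <>q is true, <>(p | q) is true, so <>q & <>(p | q) is true.
    At s3: <>q requires q at some successor in {s1, s3, s4}.
      q holds at s1, so <>q is true at s3.
    At s3: <>(p | q) requires p | q at some successor in {s1, s3, s4}.
      p | q holds at s1, so <>(p | q) is true at s3.
Satisfying worlds: {s0, s1, s2, s3, s4, s5, s6, s7}

s0, s1, s2, s3, s4, s5, s6, s7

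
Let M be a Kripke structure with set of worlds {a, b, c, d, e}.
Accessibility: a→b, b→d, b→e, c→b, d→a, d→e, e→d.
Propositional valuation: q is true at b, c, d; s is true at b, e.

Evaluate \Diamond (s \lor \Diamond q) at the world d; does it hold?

Yes

At d: \Diamond (s \lor \Diamond q) requires s \lor \Diamond q at some successor in {a, e}.
  s \lor \Diamond q holds at a, so \Diamond (s \lor \Diamond q) is true at d.
    At a: s is false, \Diamond q is true, so s \lor \Diamond q is true.
      At a: \Diamond q requires q at some successor in {b}.
        q holds at b, so \Diamond q is true at a.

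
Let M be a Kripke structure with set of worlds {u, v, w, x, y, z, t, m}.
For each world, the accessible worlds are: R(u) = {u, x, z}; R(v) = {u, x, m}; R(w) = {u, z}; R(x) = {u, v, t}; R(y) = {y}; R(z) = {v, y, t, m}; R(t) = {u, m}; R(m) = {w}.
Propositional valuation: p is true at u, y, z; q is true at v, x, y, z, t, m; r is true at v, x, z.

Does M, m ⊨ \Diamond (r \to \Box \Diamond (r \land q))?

Recall that \Box ψ holds at a world iff ψ holds at every accessible world, and \Diamond ψ holds iff ψ holds at some accessible world.
At m: \Diamond (r \to \Box \Diamond (r \land q)) requires r \to \Box \Diamond (r \land q) at some successor in {w}.
  r \to \Box \Diamond (r \land q) holds at w, so \Diamond (r \to \Box \Diamond (r \land q)) is true at m.
    At w: r is false, \Box \Diamond (r \land q) is true, so r \to \Box \Diamond (r \land q) is true.
      At w: \Box \Diamond (r \land q) requires \Diamond (r \land q) at every successor {u, z}.
        At u: \Diamond (r \land q) is true.
        At z: \Diamond (r \land q) is true.
      So \Box \Diamond (r \land q) is true at w.

Yes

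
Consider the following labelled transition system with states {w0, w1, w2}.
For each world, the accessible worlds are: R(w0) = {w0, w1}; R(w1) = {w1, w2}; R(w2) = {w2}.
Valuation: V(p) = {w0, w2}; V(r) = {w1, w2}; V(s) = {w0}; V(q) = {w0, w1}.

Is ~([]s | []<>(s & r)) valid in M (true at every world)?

Yes

Let φ = ~([]s | []<>(s & r)). Evaluate φ at each world:
  w0 (successors {w0, w1}): φ is true.
  w1 (successors {w1, w2}): φ is true.
  w2 (successors {w2}): φ is true.
For instance, at w1:
  At w1: []s | []<>(s & r) is false, so ~([]s | []<>(s & r)) is true.
    At w1: []s is false, []<>(s & r) is false, so []s | []<>(s & r) is false.
      At w1: []s requires s at every successor {w1, w2}.
        s fails at w1, so []s is false at w1.
      At w1: []<>(s & r) requires <>(s & r) at every successor {w1, w2}.
        <>(s & r) fails at w1, so []<>(s & r) is false at w1.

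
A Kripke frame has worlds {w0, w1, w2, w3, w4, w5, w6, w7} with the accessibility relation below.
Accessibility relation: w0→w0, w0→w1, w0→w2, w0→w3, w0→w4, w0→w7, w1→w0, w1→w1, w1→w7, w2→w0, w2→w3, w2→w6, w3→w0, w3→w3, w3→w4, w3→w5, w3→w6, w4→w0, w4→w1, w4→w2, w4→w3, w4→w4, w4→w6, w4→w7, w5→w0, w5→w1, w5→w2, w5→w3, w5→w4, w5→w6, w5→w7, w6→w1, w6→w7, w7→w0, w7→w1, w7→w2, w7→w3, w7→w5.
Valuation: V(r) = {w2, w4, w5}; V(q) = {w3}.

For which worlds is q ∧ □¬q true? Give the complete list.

none

Recall that □ψ holds at a world iff ψ holds at every accessible world, and ◇ψ holds iff ψ holds at some accessible world.
Let φ = q ∧ □¬q. Evaluate φ at each world:
  w0 (successors {w0, w1, w2, w3, w4, w7}): φ is false.
  w1 (successors {w0, w1, w7}): φ is false.
  w2 (successors {w0, w3, w6}): φ is false.
  w3 (successors {w0, w3, w4, w5, w6}): φ is false.
  w4 (successors {w0, w1, w2, w3, w4, w6, w7}): φ is false.
  w5 (successors {w0, w1, w2, w3, w4, w6, w7}): φ is false.
  w6 (successors {w1, w7}): φ is false.
  w7 (successors {w0, w1, w2, w3, w5}): φ is false.
For instance, at w7:
  At w7: q is false, □¬q is false, so q ∧ □¬q is false.
    At w7: □¬q requires ¬q at every successor {w0, w1, w2, w3, w5}.
      ¬q fails at w3, so □¬q is false at w7.
Satisfying worlds: none.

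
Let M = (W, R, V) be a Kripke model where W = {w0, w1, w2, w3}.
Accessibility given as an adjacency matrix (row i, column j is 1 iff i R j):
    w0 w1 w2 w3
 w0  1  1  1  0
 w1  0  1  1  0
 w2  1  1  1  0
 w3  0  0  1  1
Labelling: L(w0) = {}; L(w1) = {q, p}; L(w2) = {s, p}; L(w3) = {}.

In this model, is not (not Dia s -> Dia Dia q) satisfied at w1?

At w1: not Dia s -> Dia Dia q is true, so not (not Dia s -> Dia Dia q) is false.
  At w1: not Dia s is false, Dia Dia q is true, so not Dia s -> Dia Dia q is true.
    At w1: Dia s is true, so not Dia s is false.
      At w1: Dia s requires s at some successor in {w1, w2}.
        s holds at w2, so Dia s is true at w1.
    At w1: Dia Dia q requires Dia q at some successor in {w1, w2}.
      Dia q holds at w1, so Dia Dia q is true at w1.

No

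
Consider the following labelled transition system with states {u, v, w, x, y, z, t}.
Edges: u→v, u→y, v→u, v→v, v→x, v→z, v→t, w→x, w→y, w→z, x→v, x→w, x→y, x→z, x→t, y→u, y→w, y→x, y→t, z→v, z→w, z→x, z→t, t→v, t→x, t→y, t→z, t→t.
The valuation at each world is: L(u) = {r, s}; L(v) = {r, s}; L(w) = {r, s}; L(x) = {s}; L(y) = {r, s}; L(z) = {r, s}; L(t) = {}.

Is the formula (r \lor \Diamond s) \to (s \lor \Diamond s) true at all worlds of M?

Yes

Let φ = (r \lor \Diamond s) \to (s \lor \Diamond s). Evaluate φ at each world:
  u (successors {v, y}): φ is true.
  v (successors {u, v, x, z, t}): φ is true.
  w (successors {x, y, z}): φ is true.
  x (successors {v, w, y, z, t}): φ is true.
  y (successors {u, w, x, t}): φ is true.
  z (successors {v, w, x, t}): φ is true.
  t (successors {v, x, y, z, t}): φ is true.
For instance, at y:
  At y: r \lor \Diamond s is true, s \lor \Diamond s is true, so (r \lor \Diamond s) \to (s \lor \Diamond s) is true.
    At y: r is true, \Diamond s is true, so r \lor \Diamond s is true.
      At y: \Diamond s requires s at some successor in {u, w, x, t}.
        s holds at u, so \Diamond s is true at y.
    At y: s is true, \Diamond s is true, so s \lor \Diamond s is true.
      At y: \Diamond s requires s at some successor in {u, w, x, t}.
        s holds at u, so \Diamond s is true at y.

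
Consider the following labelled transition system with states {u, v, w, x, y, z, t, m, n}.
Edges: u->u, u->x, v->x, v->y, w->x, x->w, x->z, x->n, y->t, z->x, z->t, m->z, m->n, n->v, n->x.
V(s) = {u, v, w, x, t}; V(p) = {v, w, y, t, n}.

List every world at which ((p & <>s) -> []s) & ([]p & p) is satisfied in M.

y, t

Let φ = ((p & <>s) -> []s) & ([]p & p). Evaluate φ at each world:
  u (successors {u, x}): φ is false.
  v (successors {x, y}): φ is false.
  w (successors {x}): φ is false.
  x (successors {w, z, n}): φ is false.
  y (successors {t}): φ is true.
  z (successors {x, t}): φ is false.
  t (successors ∅): φ is true.
  m (successors {z, n}): φ is false.
  n (successors {v, x}): φ is false.
For instance, at m:
  At m: (p & <>s) -> []s is true, []p & p is false, so ((p & <>s) -> []s) & ([]p & p) is false.
    At m: p & <>s is false, []s is false, so (p & <>s) -> []s is true.
      At m: p is false, <>s is false, so p & <>s is false.
      At m: []s requires s at every successor {z, n}.
        s fails at z, so []s is false at m.
    At m: []p is false, p is false, so []p & p is false.
      At m: []p requires p at every successor {z, n}.
        p fails at z, so []p is false at m.
Satisfying worlds: {y, t}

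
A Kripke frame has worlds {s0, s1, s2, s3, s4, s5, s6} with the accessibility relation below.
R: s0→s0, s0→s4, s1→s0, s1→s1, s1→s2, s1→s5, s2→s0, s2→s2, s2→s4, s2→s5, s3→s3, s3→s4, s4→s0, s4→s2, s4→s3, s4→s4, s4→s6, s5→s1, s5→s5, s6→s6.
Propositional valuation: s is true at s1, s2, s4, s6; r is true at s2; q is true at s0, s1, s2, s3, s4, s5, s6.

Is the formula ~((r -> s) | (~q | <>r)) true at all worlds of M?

No

Let φ = ~((r -> s) | (~q | <>r)). Evaluate φ at each world:
  s0 (successors {s0, s4}): φ is false.
  s1 (successors {s0, s1, s2, s5}): φ is false.
  s2 (successors {s0, s2, s4, s5}): φ is false.
  s3 (successors {s3, s4}): φ is false.
  s4 (successors {s0, s2, s3, s4, s6}): φ is false.
  s5 (successors {s1, s5}): φ is false.
  s6 (successors {s6}): φ is false.
Detail at s0 (counterexample):
  At s0: (r -> s) | (~q | <>r) is true, so ~((r -> s) | (~q | <>r)) is false.
    At s0: r -> s is true, ~q | <>r is false, so (r -> s) | (~q | <>r) is true.
      At s0: ~q is false, <>r is false, so ~q | <>r is false.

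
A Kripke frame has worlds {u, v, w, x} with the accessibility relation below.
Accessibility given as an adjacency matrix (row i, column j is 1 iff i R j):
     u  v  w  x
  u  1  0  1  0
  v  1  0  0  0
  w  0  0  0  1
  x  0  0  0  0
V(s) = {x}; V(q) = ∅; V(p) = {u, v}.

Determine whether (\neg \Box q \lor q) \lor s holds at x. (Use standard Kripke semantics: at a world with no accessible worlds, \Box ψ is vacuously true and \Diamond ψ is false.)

Yes

Recall that \Box ψ holds at a world iff ψ holds at every accessible world, and \Diamond ψ holds iff ψ holds at some accessible world.
At x: \neg \Box q \lor q is false, s is true, so (\neg \Box q \lor q) \lor s is true.
  At x: \neg \Box q is false, q is false, so \neg \Box q \lor q is false.
    At x: \Box q is true, so \neg \Box q is false.
      At x: no accessible worlds, so \Box q holds vacuously.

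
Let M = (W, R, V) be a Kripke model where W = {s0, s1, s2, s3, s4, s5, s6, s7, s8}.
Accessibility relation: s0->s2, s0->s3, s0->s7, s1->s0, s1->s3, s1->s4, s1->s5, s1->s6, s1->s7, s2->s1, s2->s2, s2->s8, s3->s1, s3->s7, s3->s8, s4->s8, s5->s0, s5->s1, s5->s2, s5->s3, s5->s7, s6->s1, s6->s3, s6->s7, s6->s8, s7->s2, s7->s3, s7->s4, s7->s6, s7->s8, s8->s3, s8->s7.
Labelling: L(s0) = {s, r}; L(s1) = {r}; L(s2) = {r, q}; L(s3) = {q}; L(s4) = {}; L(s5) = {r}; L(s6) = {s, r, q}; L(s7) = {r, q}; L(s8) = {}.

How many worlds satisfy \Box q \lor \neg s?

Recall that \Box ψ holds at a world iff ψ holds at every accessible world, and \Diamond ψ holds iff ψ holds at some accessible world.
Let φ = \Box q \lor \neg s. Evaluate φ at each world:
  s0 (successors {s2, s3, s7}): φ is true.
  s1 (successors {s0, s3, s4, s5, s6, s7}): φ is true.
  s2 (successors {s1, s2, s8}): φ is true.
  s3 (successors {s1, s7, s8}): φ is true.
  s4 (successors {s8}): φ is true.
  s5 (successors {s0, s1, s2, s3, s7}): φ is true.
  s6 (successors {s1, s3, s7, s8}): φ is false.
  s7 (successors {s2, s3, s4, s6, s8}): φ is true.
  s8 (successors {s3, s7}): φ is true.
For instance, at s4:
  At s4: \Box q is false, \neg s is true, so \Box q \lor \neg s is true.
    At s4: \Box q requires q at every successor {s8}.
      q fails at s8, so \Box q is false at s4.
Satisfying worlds: {s0, s1, s2, s3, s4, s5, s7, s8}

8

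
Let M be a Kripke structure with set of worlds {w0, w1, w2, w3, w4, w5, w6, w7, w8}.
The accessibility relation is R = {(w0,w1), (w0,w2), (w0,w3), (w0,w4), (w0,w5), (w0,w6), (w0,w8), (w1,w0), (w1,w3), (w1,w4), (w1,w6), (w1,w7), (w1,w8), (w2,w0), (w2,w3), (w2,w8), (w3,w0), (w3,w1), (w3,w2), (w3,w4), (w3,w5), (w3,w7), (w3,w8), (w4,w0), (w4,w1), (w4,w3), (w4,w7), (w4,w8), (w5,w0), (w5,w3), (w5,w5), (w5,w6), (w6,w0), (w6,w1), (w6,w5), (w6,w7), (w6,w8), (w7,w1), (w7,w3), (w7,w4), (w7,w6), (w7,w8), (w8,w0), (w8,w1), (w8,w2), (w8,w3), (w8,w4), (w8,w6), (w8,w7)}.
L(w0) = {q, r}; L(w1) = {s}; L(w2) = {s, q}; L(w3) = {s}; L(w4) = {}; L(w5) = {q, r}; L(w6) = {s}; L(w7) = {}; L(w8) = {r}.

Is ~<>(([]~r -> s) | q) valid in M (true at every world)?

Recall that []ψ holds at a world iff ψ holds at every accessible world, and <>ψ holds iff ψ holds at some accessible world.
Let φ = ~<>(([]~r -> s) | q). Evaluate φ at each world:
  w0 (successors {w1, w2, w3, w4, w5, w6, w8}): φ is false.
  w1 (successors {w0, w3, w4, w6, w7, w8}): φ is false.
  w2 (successors {w0, w3, w8}): φ is false.
  w3 (successors {w0, w1, w2, w4, w5, w7, w8}): φ is false.
  w4 (successors {w0, w1, w3, w7, w8}): φ is false.
  w5 (successors {w0, w3, w5, w6}): φ is false.
  w6 (successors {w0, w1, w5, w7, w8}): φ is false.
  w7 (successors {w1, w3, w4, w6, w8}): φ is false.
  w8 (successors {w0, w1, w2, w3, w4, w6, w7}): φ is false.
Detail at w0 (counterexample):
  At w0: <>(([]~r -> s) | q) is true, so ~<>(([]~r -> s) | q) is false.
    At w0: <>(([]~r -> s) | q) requires ([]~r -> s) | q at some successor in {w1, w2, w3, w4, w5, w6, w8}.
      ([]~r -> s) | q holds at w1, so <>(([]~r -> s) | q) is true at w0.

No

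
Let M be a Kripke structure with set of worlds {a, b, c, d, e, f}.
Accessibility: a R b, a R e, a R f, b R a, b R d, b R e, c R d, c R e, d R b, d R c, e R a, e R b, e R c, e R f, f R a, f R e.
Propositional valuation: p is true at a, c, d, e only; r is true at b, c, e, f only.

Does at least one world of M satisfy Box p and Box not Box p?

Let φ = Box p and Box not Box p. Evaluate φ at each world:
  a (successors {b, e, f}): φ is false.
  b (successors {a, d, e}): φ is true.
  c (successors {d, e}): φ is true.
  d (successors {b, c}): φ is false.
  e (successors {a, b, c, f}): φ is false.
  f (successors {a, e}): φ is true.
Detail at b (witness):
  At b: Box p is true, Box not Box p is true, so Box p and Box not Box p is true.
    At b: Box p requires p at every successor {a, d, e}.
      At a: p is true.
      At d: p is true.
      At e: p is true.
    So Box p is true at b.
    At b: Box not Box p requires not Box p at every successor {a, d, e}.
      At a: not Box p is true.
      At d: not Box p is true.
      At e: not Box p is true.
    So Box not Box p is true at b.

Yes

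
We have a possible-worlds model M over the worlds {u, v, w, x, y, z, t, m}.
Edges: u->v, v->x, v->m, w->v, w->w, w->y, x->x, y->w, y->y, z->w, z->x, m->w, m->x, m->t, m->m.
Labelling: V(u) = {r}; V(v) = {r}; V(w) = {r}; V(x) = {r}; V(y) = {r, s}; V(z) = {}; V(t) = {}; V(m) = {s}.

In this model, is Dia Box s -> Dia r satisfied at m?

Yes

At m: Dia Box s is true, Dia r is true, so Dia Box s -> Dia r is true.
  At m: Dia Box s requires Box s at some successor in {w, x, t, m}.
    Box s holds at t, so Dia Box s is true at m.
      At t: no accessible worlds, so Box s holds vacuously.
  At m: Dia r requires r at some successor in {w, x, t, m}.
    r holds at w, so Dia r is true at m.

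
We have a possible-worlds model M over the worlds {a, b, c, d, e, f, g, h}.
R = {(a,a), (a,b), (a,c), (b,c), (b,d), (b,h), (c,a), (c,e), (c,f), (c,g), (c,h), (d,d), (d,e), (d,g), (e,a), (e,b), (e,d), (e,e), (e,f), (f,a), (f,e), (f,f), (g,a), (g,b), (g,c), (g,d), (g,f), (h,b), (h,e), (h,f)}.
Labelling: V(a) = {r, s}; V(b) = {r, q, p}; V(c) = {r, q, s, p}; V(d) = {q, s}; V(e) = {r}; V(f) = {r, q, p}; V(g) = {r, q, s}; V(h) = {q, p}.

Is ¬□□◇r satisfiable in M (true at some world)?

Let φ = ¬□□◇r. Evaluate φ at each world:
  a (successors {a, b, c}): φ is false.
  b (successors {c, d, h}): φ is false.
  c (successors {a, e, f, g, h}): φ is false.
  d (successors {d, e, g}): φ is false.
  e (successors {a, b, d, e, f}): φ is false.
  f (successors {a, e, f}): φ is false.
  g (successors {a, b, c, d, f}): φ is false.
  h (successors {b, e, f}): φ is false.
For instance, at d:
  At d: □□◇r is true, so ¬□□◇r is false.
    At d: □□◇r requires □◇r at every successor {d, e, g}.
      At d: □◇r is true.
      At e: □◇r is true.
      At g: □◇r is true.
    So □□◇r is true at d.

No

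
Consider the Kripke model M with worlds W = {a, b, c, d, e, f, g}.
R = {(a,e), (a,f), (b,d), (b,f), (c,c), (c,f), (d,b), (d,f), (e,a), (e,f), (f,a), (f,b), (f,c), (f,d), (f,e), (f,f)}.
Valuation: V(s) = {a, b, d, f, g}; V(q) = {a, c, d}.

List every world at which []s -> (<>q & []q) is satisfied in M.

Let φ = []s -> (<>q & []q). Evaluate φ at each world:
  a (successors {e, f}): φ is true.
  b (successors {d, f}): φ is false.
  c (successors {c, f}): φ is true.
  d (successors {b, f}): φ is false.
  e (successors {a, f}): φ is false.
  f (successors {a, b, c, d, e, f}): φ is true.
  g (successors ∅): φ is false.
For instance, at f:
  At f: []s is false, <>q & []q is false, so []s -> (<>q & []q) is true.
    At f: []s requires s at every successor {a, b, c, d, e, f}.
      s fails at c, so []s is false at f.
    At f: <>q is true, []q is false, so <>q & []q is false.
      At f: <>q requires q at some successor in {a, b, c, d, e, f}.
        q holds at a, so <>q is true at f.
      At f: []q requires q at every successor {a, b, c, d, e, f}.
        q fails at b, so []q is false at f.
Satisfying worlds: {a, c, f}

a, c, f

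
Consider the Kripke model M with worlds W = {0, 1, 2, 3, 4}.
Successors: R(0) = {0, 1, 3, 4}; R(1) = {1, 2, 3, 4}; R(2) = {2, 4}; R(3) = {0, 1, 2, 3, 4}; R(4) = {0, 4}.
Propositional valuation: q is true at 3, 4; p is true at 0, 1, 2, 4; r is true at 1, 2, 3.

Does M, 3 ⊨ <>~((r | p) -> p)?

Yes

Recall that <>ψ holds at a world iff ψ holds at some accessible world.
At 3: <>~((r | p) -> p) requires ~((r | p) -> p) at some successor in {0, 1, 2, 3, 4}.
  ~((r | p) -> p) holds at 3, so <>~((r | p) -> p) is true at 3.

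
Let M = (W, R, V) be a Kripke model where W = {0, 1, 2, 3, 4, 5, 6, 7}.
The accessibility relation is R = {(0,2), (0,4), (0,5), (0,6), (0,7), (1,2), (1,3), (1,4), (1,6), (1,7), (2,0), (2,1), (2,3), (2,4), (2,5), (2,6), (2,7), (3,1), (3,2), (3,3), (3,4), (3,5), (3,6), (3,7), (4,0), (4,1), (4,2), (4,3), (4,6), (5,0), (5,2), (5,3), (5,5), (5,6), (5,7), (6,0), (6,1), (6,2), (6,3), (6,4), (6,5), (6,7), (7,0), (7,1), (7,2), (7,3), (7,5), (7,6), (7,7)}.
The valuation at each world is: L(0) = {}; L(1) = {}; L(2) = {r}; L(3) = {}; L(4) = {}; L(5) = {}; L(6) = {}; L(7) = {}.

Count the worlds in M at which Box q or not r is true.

Let φ = Box q or not r. Evaluate φ at each world:
  0 (successors {2, 4, 5, 6, 7}): φ is true.
  1 (successors {2, 3, 4, 6, 7}): φ is true.
  2 (successors {0, 1, 3, 4, 5, 6, 7}): φ is false.
  3 (successors {1, 2, 3, 4, 5, 6, 7}): φ is true.
  4 (successors {0, 1, 2, 3, 6}): φ is true.
  5 (successors {0, 2, 3, 5, 6, 7}): φ is true.
  6 (successors {0, 1, 2, 3, 4, 5, 7}): φ is true.
  7 (successors {0, 1, 2, 3, 5, 6, 7}): φ is true.
For instance, at 6:
  At 6: Box q is false, not r is true, so Box q or not r is true.
    At 6: Box q requires q at every successor {0, 1, 2, 3, 4, 5, 7}.
      q fails at 0, so Box q is false at 6.
Satisfying worlds: {0, 1, 3, 4, 5, 6, 7}

7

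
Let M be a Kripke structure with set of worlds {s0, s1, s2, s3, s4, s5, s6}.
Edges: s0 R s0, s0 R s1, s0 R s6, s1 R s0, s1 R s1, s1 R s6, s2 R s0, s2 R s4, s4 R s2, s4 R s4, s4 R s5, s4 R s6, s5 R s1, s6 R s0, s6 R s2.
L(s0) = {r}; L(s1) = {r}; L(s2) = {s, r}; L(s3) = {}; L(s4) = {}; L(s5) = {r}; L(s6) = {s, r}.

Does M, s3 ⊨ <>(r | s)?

At s3: no accessible worlds, so <>(r | s) is false.

No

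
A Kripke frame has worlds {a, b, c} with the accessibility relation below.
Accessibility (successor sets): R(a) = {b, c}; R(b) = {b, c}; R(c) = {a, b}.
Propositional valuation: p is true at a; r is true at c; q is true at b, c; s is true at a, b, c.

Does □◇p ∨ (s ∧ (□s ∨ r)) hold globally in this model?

Yes

Let φ = □◇p ∨ (s ∧ (□s ∨ r)). Evaluate φ at each world:
  a (successors {b, c}): φ is true.
  b (successors {b, c}): φ is true.
  c (successors {a, b}): φ is true.
For instance, at c:
  At c: □◇p is false, s ∧ (□s ∨ r) is true, so □◇p ∨ (s ∧ (□s ∨ r)) is true.
    At c: □◇p requires ◇p at every successor {a, b}.
      ◇p fails at a, so □◇p is false at c.
    At c: s is true, □s ∨ r is true, so s ∧ (□s ∨ r) is true.
      At c: □s is true, r is true, so □s ∨ r is true.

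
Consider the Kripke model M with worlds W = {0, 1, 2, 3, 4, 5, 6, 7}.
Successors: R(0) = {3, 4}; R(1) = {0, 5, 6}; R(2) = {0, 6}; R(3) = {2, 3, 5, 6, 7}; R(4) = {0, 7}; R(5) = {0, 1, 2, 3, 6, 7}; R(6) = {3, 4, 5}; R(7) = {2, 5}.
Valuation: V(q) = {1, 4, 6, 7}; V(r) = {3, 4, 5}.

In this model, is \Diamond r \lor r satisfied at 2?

No

At 2: \Diamond r is false, r is false, so \Diamond r \lor r is false.
  At 2: \Diamond r requires r at some successor in {0, 6}.
    At 0: r is false.
    At 6: r is false.
  So \Diamond r is false at 2.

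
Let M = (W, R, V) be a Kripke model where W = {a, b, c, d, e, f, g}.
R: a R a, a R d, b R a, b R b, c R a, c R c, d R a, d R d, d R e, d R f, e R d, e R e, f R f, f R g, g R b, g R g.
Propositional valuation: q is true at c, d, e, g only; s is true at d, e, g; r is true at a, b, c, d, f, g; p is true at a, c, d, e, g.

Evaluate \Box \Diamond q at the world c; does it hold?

Yes

At c: \Box \Diamond q requires \Diamond q at every successor {a, c}.
    At a: \Diamond q requires q at some successor in {a, d}.
      q holds at d, so \Diamond q is true at a.
    At c: \Diamond q requires q at some successor in {a, c}.
      q holds at c, so \Diamond q is true at c.
So \Box \Diamond q is true at c.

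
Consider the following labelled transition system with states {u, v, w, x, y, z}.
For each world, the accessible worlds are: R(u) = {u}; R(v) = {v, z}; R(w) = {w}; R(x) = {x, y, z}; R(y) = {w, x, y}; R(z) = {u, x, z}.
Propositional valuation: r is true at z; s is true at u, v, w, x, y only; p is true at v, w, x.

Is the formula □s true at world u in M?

At u: □s requires s at every successor {u}.
  At u: s is true.
So □s is true at u.

Yes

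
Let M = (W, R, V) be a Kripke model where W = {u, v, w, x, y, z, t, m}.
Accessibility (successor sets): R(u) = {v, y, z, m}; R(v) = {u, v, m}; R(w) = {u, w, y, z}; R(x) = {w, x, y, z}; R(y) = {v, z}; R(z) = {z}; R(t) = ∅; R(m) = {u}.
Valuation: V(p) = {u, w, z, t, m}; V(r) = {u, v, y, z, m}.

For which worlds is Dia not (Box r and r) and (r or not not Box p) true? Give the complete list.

none

Recall that Box ψ holds at a world iff ψ holds at every accessible world, and Dia ψ holds iff ψ holds at some accessible world.
Let φ = Dia not (Box r and r) and (r or not not Box p). Evaluate φ at each world:
  u (successors {v, y, z, m}): φ is false.
  v (successors {u, v, m}): φ is false.
  w (successors {u, w, y, z}): φ is false.
  x (successors {w, x, y, z}): φ is false.
  y (successors {v, z}): φ is false.
  z (successors {z}): φ is false.
  t (successors ∅): φ is false.
  m (successors {u}): φ is false.
For instance, at y:
  At y: Dia not (Box r and r) is false, r or not not Box p is true, so Dia not (Box r and r) and (r or not not Box p) is false.
    At y: Dia not (Box r and r) requires not (Box r and r) at some successor in {v, z}.
      At v: not (Box r and r) is false.
      At z: not (Box r and r) is false.
    So Dia not (Box r and r) is false at y.
    At y: r is true, not not Box p is false, so r or not not Box p is true.
      At y: not Box p is true, so not not Box p is false.
Satisfying worlds: none.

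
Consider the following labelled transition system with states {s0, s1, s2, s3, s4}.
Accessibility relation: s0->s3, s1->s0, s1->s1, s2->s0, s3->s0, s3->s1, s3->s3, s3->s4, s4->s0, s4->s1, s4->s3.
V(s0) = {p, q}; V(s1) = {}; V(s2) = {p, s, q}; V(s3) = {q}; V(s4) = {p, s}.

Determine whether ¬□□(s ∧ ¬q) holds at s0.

At s0: □□(s ∧ ¬q) is false, so ¬□□(s ∧ ¬q) is true.
  At s0: □□(s ∧ ¬q) requires □(s ∧ ¬q) at every successor {s3}.
    □(s ∧ ¬q) fails at s3, so □□(s ∧ ¬q) is false at s0.
      At s3: □(s ∧ ¬q) requires s ∧ ¬q at every successor {s0, s1, s3, s4}.
        s ∧ ¬q fails at s0, so □(s ∧ ¬q) is false at s3.

Yes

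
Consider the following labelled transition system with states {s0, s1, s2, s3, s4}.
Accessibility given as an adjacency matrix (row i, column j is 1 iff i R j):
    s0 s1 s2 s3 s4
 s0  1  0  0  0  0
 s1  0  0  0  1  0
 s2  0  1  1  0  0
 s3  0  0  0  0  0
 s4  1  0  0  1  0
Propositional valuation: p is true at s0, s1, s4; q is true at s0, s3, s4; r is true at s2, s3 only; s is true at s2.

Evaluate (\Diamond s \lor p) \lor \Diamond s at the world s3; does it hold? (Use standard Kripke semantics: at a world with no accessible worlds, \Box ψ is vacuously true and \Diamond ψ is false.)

No

Recall that \Diamond ψ holds at a world iff ψ holds at some accessible world.
At s3: \Diamond s \lor p is false, \Diamond s is false, so (\Diamond s \lor p) \lor \Diamond s is false.
  At s3: \Diamond s is false, p is false, so \Diamond s \lor p is false.
    At s3: no accessible worlds, so \Diamond s is false.
  At s3: no accessible worlds, so \Diamond s is false.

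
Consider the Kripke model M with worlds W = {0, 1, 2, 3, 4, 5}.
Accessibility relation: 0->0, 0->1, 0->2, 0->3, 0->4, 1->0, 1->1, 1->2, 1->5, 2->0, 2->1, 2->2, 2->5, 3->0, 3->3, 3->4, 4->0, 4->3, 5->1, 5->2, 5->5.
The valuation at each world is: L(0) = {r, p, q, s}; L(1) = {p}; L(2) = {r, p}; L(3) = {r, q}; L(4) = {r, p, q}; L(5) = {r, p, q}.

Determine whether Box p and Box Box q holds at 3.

No

At 3: Box p is false, Box Box q is false, so Box p and Box Box q is false.
  At 3: Box p requires p at every successor {0, 3, 4}.
    p fails at 3, so Box p is false at 3.
  At 3: Box Box q requires Box q at every successor {0, 3, 4}.
    Box q fails at 0, so Box Box q is false at 3.
      At 0: Box q requires q at every successor {0, 1, 2, 3, 4}.
        q fails at 1, so Box q is false at 0.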